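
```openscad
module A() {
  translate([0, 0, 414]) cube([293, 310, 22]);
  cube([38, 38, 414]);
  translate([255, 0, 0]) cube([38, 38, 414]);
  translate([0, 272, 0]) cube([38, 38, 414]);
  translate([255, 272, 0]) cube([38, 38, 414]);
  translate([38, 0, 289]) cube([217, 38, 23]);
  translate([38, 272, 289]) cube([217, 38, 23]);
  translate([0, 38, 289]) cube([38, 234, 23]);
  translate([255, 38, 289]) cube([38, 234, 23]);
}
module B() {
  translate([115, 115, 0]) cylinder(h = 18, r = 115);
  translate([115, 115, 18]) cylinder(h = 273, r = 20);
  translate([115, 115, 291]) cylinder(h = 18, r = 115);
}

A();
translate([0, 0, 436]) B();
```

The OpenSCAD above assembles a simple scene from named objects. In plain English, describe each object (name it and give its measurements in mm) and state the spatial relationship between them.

A is a simple wooden stool: a rectangular seat 293 mm (x) by 310 mm (y), 22 mm thick, top face at z = 436 mm, on four square legs, each 38×38 mm in cross-section. The legs rest on z = 0, each flush with a corner of the seat. Four stretchers, 38 mm wide and 23 mm tall, connect adjacent legs with their undersides at z = 289 mm, each running between the inner faces of the legs it joins and aligned with the legs' outer faces on the other axis.

B is a spool: two coaxial disc flanges of radius 115 mm and thickness 18 mm, joined by a core cylinder of radius 20 mm and height 273 mm. The lower flange rests on z = 0 and the three cylinders share a vertical axis.

The spool is on top of the stool.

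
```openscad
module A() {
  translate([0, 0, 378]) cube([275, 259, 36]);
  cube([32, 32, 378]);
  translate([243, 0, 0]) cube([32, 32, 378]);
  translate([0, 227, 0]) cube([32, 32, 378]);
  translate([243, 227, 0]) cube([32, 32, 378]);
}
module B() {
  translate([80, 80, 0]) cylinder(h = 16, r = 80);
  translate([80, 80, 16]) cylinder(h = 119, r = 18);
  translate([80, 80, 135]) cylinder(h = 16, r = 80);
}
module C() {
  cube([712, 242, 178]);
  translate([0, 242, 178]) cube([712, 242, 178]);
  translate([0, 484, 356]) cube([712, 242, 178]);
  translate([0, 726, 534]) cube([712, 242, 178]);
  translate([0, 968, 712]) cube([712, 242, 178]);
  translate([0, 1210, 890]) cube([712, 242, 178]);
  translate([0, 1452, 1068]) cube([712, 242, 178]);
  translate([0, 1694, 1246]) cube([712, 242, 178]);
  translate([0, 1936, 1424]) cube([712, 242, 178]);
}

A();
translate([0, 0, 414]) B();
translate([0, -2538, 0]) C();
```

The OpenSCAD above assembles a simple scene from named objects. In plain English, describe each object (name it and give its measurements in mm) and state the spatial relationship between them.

A is a four-legged stool. The seat is 275×259 mm, 36 mm thick, top at z = 414 mm. It stands on four square legs, each 32×32 mm in cross-section, from z = 0 to the seat underside, each flush with a corner of the seat.

B is a spool: two coaxial disc flanges of radius 80 mm and thickness 16 mm, joined by a core cylinder of radius 18 mm and height 119 mm. The lower flange rests on z = 0 and the three cylinders share a vertical axis.

C is a run of 9 identical solid stair steps. Each tread is 712×242 mm and each step block is 178 mm high. Step 1 rests on the floor; step k is offset from step 1 by (k−1)×242 mm in y and (k−1)×178 mm in z.

The spool is on top of the stool. The staircase is on the floor beside the stool on its −y side.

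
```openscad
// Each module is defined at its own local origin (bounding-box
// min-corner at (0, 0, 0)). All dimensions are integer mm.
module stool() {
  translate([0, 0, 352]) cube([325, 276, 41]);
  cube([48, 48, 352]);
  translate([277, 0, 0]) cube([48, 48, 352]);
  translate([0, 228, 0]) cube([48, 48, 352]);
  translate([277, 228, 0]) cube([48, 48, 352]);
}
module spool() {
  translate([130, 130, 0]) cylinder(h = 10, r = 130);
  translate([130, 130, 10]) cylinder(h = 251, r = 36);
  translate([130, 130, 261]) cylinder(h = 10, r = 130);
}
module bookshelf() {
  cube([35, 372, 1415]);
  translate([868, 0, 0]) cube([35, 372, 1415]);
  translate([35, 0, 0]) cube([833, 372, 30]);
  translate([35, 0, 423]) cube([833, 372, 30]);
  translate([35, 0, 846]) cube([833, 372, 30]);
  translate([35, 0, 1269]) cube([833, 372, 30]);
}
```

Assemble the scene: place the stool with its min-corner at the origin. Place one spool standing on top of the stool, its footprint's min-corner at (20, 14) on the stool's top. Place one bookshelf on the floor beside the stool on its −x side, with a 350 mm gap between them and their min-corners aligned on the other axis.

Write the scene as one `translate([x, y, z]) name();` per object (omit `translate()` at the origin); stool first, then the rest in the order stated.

stool();
translate([20, 14, 393]) spool();
translate([-1253, 0, 0]) bookshelf();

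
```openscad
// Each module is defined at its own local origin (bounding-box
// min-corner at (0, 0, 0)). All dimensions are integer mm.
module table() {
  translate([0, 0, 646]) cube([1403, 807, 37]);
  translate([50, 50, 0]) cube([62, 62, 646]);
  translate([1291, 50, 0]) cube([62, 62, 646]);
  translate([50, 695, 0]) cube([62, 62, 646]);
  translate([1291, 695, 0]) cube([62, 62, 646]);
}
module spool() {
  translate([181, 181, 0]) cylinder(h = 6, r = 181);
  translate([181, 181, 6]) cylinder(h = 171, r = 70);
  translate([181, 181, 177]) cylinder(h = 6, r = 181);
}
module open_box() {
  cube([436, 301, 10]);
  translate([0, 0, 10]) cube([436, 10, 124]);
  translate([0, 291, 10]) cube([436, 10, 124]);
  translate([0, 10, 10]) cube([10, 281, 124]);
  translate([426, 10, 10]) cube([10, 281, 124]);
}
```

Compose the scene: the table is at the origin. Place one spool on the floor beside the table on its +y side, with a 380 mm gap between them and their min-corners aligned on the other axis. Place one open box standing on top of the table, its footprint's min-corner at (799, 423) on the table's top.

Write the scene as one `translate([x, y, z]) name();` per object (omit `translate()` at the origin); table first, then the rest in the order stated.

table();
translate([0, 1187, 0]) spool();
translate([799, 423, 683]) open_box();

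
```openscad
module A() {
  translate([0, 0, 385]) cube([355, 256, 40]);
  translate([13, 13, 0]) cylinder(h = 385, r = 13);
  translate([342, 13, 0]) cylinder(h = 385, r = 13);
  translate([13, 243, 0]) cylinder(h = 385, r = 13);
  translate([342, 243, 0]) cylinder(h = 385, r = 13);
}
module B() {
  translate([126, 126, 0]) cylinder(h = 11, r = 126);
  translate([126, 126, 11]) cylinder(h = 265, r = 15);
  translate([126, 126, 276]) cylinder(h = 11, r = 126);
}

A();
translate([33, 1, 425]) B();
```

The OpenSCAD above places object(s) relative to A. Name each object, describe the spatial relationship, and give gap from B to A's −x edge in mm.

A is a stool. B is a spool. The spool is on top of the stool. The gap from the spool to the stool's −x edge is 33 mm.

The spool's min-x is at 33; the stool's min-x is 0; gap = 33 mm.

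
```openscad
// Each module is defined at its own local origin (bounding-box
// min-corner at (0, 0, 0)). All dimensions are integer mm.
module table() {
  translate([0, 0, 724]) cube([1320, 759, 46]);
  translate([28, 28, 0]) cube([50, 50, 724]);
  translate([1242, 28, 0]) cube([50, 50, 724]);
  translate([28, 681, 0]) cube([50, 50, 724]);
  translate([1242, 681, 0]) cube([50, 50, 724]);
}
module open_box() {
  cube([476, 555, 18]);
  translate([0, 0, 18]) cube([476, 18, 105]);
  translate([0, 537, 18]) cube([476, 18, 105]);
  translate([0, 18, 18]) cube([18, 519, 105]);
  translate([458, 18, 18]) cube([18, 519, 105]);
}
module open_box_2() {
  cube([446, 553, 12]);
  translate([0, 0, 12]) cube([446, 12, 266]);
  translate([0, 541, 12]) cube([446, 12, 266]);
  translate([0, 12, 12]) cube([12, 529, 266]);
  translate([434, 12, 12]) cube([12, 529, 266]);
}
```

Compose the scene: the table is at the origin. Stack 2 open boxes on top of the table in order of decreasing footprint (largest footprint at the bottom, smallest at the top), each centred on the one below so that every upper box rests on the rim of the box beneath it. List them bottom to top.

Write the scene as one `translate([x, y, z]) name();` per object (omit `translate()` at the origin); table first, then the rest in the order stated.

table();
translate([422, 102, 770]) open_box();
translate([437, 103, 893]) open_box_2();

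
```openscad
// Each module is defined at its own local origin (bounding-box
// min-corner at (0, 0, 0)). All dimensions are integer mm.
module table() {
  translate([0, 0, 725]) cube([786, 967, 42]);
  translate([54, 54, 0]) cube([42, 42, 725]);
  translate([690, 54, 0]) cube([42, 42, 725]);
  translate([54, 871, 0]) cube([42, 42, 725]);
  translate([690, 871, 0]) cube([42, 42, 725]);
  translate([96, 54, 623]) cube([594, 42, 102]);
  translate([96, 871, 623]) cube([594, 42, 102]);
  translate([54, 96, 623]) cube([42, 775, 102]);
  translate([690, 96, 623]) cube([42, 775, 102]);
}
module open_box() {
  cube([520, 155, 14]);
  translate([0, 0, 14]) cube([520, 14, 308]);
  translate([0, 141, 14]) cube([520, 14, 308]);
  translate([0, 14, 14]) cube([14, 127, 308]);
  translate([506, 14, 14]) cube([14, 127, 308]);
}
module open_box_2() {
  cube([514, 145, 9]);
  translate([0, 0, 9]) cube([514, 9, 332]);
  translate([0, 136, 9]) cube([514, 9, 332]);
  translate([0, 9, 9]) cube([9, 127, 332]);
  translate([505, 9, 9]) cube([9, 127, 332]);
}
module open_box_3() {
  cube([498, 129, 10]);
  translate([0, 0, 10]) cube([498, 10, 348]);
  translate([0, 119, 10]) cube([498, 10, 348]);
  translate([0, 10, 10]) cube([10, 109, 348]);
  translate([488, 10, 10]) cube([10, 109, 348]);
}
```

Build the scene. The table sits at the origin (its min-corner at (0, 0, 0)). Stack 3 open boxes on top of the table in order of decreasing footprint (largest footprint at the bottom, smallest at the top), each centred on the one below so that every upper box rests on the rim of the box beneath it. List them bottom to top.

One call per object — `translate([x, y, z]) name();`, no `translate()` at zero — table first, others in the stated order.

table();
translate([133, 406, 767]) open_box();
translate([136, 411, 1089]) open_box_2();
translate([144, 419, 1430]) open_box_3();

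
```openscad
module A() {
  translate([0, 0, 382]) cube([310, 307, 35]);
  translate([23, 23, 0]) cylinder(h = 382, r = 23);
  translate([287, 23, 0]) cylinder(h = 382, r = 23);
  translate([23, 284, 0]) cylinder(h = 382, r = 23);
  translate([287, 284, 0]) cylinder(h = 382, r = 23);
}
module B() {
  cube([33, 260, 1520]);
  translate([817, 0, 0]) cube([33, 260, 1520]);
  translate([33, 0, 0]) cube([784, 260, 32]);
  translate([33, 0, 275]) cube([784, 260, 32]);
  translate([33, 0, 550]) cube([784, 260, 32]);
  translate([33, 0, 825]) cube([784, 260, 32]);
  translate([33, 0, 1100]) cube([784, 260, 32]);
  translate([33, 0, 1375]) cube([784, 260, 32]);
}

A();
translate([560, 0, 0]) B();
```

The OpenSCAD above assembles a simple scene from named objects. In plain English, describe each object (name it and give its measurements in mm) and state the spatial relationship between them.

A is a four-legged stool. The seat is a 310×307×35 mm slab whose top surface is at z = 417 mm; four round legs, each 46 mm in diameter, run from the floor (z = 0) to the underside of the seat, each leg's axis is inset half a diameter from the nearest pair of seat edges (so the leg's bounding box is flush with the corner).

B is a bookshelf 850 mm wide overall, 260 mm deep and 1520 mm tall. The two sides are 33 mm thick vertical panels. 6 horizontal shelves of 32 mm thickness span between the inner faces of the sides; the lowest shelf sits on the floor and shelves are stacked with a clear vertical gap of 243 mm between each pair.

The bookshelf is on the floor beside the stool on its +x side.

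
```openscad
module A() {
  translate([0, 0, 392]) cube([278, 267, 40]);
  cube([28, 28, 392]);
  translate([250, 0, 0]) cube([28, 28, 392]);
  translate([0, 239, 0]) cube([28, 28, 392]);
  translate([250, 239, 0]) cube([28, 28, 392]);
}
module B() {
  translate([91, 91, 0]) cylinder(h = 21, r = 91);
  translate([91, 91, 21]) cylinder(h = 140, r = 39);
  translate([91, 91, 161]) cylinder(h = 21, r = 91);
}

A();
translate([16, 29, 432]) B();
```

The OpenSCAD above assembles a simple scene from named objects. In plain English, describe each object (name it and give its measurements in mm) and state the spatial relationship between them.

A is a four-legged stool. The seat is a 278×267×40 mm slab whose top surface is at z = 432 mm; four square legs, each 28×28 mm in cross-section, run from the floor (z = 0) to the underside of the seat, each flush with a corner of the seat.

B is a spool: two coaxial disc flanges of radius 91 mm and thickness 21 mm, joined by a core cylinder of radius 39 mm and height 140 mm. The lower flange rests on z = 0 and the three cylinders share a vertical axis.

The spool is on top of the stool.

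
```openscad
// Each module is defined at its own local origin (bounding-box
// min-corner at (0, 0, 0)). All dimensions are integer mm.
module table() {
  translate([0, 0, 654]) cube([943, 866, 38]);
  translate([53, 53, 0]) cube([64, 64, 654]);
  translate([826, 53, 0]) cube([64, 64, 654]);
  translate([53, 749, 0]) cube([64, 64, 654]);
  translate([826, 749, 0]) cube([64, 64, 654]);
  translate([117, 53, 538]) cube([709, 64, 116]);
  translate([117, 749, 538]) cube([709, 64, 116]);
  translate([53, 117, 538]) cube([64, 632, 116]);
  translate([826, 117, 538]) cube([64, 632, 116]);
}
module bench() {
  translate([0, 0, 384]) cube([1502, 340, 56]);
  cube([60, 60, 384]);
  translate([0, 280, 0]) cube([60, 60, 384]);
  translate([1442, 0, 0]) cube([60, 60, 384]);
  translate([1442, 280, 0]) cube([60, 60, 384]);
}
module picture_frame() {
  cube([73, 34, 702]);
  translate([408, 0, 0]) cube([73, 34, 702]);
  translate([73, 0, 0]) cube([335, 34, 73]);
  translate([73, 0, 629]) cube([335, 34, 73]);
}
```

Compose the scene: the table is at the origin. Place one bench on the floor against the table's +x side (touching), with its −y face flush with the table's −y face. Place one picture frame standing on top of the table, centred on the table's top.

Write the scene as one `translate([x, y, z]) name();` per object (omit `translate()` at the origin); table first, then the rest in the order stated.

table();
translate([943, 0, 0]) bench();
translate([231, 416, 692]) picture_frame();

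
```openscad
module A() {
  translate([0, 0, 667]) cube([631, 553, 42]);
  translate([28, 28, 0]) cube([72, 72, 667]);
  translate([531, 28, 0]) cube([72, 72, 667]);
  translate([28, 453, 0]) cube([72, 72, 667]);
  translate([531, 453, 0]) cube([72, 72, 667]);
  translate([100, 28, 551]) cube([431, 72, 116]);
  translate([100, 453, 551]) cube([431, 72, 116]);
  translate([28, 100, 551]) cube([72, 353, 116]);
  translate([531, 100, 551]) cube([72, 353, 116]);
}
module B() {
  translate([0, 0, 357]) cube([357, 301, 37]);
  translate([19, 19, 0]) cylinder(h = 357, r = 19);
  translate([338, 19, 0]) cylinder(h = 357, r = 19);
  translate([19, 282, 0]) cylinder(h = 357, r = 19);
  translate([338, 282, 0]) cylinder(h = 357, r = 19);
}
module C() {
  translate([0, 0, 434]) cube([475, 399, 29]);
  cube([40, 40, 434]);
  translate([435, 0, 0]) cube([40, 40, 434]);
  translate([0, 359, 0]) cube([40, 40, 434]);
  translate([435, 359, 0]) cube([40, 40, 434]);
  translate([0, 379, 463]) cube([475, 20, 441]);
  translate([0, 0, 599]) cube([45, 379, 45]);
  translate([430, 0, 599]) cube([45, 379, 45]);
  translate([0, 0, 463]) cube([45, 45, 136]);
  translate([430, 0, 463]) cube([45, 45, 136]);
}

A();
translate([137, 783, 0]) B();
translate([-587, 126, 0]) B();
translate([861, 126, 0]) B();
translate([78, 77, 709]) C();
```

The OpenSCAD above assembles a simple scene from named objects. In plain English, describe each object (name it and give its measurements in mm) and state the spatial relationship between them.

A is a table with a 631×553 mm rectangular top, 42 mm thick, top surface at z = 709 mm, supported by four 72×72 mm square legs, each inset 28 mm from the nearest pair of top edges, running from the floor. Four apron rails, 72 mm thick and 116 mm tall, run between adjacent legs with their top edges flush with the underside of the top and their outer faces flush with the legs' outer faces.

B is a four-legged stool. The seat is 357×301 mm, 37 mm thick, top at z = 394 mm. It stands on four round legs, each 38 mm in diameter, from z = 0 to the seat underside, each leg's axis is inset half a diameter from the nearest pair of seat edges (so the leg's bounding box is flush with the corner).

C is a chair. The seat is a 475×399×29 mm slab with its top at z = 463 mm, on four 40×40 mm corner legs (flush with the seat edges, standing on z = 0). A flat backrest 20 mm thick, 441 mm tall, spans the full seat width and rises from the seat top along its +y edge, rear face flush with the rear of the seat. Two armrests of 45×45 mm section run along each side from the seat's front edge to the front of the backrest, top faces 181 mm above the seat top and outer faces flush with the seat's x-edges; a 45×45 mm post under the front of each armrest stands on the seat at the front corner.

Three stools sit around the table at the +y, −x, +x sides. The chair is on top of the table, centred.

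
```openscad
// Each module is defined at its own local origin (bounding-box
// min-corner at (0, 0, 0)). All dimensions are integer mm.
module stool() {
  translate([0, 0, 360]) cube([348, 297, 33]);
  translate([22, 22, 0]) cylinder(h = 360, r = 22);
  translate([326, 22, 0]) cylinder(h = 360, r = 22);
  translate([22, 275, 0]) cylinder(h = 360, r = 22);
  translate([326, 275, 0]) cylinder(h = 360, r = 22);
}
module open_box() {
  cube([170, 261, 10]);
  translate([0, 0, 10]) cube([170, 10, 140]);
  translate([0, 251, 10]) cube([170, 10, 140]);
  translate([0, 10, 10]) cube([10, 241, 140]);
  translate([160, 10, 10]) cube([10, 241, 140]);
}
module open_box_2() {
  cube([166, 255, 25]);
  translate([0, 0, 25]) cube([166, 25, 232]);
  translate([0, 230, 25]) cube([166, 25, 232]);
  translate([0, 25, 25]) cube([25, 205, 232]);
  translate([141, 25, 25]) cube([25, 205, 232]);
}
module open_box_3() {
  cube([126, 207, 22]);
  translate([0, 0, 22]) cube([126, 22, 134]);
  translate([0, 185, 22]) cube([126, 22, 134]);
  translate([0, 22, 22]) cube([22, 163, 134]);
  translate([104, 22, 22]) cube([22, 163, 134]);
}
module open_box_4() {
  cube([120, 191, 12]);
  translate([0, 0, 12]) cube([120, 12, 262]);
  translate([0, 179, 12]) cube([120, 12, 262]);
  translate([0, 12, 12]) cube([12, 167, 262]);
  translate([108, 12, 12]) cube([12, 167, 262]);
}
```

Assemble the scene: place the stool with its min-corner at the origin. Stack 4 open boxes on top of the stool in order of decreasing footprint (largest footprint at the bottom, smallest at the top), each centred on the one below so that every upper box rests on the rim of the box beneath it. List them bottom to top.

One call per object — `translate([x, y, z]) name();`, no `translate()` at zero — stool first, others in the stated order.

stool();
translate([89, 18, 393]) open_box();
translate([91, 21, 543]) open_box_2();
translate([111, 45, 800]) open_box_3();
translate([114, 53, 956]) open_box_4();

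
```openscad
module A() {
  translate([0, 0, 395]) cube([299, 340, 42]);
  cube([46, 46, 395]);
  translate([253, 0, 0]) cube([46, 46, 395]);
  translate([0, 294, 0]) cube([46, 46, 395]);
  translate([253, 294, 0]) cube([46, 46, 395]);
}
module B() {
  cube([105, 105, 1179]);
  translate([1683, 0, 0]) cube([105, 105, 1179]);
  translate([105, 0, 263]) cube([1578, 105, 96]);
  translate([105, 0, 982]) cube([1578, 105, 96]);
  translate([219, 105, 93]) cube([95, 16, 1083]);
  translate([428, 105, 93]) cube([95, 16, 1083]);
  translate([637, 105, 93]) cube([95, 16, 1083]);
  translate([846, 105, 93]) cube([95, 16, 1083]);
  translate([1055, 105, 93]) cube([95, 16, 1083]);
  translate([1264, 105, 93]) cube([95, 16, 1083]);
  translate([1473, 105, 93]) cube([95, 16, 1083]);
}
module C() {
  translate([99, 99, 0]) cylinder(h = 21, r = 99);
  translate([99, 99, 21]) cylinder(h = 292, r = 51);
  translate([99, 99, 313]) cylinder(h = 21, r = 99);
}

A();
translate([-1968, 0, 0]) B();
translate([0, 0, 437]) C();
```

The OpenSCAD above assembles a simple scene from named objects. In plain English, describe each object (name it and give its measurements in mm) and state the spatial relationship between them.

A is a four-legged stool. The seat is 299×340 mm, 42 mm thick, top at z = 437 mm. It stands on four square legs, each 46×46 mm in cross-section, from z = 0 to the seat underside, each flush with a corner of the seat.

B is a fence section. Two 105×105 mm posts, 1179 mm tall, stand on the floor with a clear span of 1578 mm between their inner faces. Two horizontal rails of 105×96 mm section span the gap between the posts with their undersides at z = 263 mm and z = 982 mm, flush with the posts' −y face. 7 pickets, each 95 mm wide, 16 mm thick and 1083 mm tall, are fixed to the +y face of the rails with their bottoms at z = 93 mm, evenly spaced across the span with equal gaps (rounded down to the nearest mm) at the −x end and between each pair — any rounding remainder accumulates at the +x end.

C is a spool: two coaxial disc flanges of radius 99 mm and thickness 21 mm, joined by a core cylinder of radius 51 mm and height 292 mm. The lower flange rests on z = 0 and the three cylinders share a vertical axis.

The fence section is on the floor beside the stool on its −x side. The spool is on top of the stool.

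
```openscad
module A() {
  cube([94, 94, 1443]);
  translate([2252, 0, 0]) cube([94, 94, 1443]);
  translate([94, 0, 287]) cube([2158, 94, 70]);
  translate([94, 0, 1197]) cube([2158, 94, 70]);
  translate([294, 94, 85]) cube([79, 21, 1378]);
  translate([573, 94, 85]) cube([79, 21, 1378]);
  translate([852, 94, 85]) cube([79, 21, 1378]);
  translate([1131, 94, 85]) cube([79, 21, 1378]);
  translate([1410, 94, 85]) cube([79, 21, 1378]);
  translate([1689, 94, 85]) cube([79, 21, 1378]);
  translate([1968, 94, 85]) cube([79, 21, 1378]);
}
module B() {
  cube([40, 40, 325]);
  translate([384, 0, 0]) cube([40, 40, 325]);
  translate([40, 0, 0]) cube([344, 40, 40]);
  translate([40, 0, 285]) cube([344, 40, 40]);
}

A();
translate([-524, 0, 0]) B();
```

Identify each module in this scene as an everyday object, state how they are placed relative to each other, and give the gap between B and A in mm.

A is a fence section. B is a picture frame. The picture frame is on the floor beside the fence section on its −x side. The gap between the picture frame and the fence section is 100 mm.

The picture frame's nearest face is 100 mm from the fence section's −x face.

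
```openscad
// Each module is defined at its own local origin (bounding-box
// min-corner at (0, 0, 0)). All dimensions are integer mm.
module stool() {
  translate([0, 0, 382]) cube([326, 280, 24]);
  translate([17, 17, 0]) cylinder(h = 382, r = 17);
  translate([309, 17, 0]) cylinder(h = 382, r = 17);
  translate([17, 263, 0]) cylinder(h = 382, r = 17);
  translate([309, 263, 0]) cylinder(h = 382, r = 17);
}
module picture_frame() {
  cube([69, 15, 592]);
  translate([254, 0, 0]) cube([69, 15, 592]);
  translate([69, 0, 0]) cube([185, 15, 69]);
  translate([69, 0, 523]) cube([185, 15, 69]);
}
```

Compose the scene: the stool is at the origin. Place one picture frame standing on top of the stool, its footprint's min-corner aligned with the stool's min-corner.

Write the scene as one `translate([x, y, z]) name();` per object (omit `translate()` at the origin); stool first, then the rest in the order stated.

stool();
translate([0, 0, 406]) picture_frame();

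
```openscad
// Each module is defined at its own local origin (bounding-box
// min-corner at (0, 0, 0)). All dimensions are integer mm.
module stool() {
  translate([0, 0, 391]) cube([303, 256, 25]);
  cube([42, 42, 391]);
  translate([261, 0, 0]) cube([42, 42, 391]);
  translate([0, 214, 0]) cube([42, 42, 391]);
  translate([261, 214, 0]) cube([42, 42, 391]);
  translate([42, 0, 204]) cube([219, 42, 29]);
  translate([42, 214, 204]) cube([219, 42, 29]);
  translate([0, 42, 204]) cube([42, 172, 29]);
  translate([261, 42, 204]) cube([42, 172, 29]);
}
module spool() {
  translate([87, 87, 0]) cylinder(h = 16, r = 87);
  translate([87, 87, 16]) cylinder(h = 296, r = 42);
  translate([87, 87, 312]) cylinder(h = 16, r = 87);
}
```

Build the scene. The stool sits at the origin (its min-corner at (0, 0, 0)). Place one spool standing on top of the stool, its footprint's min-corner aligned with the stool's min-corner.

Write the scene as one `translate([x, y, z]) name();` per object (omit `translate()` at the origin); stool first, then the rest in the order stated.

stool();
translate([0, 0, 416]) spool();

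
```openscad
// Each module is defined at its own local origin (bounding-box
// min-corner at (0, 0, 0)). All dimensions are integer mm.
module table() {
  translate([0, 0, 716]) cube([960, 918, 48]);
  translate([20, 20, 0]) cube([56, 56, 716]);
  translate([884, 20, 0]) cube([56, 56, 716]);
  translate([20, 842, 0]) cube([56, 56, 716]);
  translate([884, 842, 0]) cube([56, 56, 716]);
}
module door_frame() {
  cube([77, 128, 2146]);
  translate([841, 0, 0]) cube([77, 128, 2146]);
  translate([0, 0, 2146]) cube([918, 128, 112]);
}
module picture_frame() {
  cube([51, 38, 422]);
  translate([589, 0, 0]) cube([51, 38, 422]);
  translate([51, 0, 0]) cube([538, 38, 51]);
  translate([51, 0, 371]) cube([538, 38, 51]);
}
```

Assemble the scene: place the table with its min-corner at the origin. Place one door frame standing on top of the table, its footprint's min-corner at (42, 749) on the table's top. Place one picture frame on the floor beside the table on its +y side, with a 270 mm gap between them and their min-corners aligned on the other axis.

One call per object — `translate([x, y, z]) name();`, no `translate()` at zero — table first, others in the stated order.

table();
translate([42, 749, 764]) door_frame();
translate([0, 1188, 0]) picture_frame();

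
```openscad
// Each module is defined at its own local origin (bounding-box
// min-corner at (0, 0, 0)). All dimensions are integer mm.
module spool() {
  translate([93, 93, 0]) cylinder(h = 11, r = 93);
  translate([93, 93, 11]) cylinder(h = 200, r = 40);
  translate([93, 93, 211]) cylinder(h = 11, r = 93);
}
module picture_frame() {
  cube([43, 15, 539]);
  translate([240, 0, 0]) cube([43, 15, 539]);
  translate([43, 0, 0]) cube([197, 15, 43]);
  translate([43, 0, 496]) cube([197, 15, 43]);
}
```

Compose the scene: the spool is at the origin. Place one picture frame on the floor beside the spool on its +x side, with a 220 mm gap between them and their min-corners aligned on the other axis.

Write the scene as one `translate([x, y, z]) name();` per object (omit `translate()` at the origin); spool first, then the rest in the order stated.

spool();
translate([406, 0, 0]) picture_frame();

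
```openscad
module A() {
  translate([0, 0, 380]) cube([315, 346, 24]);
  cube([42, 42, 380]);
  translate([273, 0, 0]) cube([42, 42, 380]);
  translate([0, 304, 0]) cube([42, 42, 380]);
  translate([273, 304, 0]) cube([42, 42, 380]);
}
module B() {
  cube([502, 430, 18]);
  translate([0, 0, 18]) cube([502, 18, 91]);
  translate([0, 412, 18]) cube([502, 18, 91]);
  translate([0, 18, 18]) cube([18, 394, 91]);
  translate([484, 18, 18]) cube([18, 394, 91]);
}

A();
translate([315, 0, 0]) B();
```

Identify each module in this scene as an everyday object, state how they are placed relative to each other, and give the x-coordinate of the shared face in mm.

A is a stool. B is an open box. The open box is against the stool's +x side, with their −y faces flush. The x-coordinate of the shared face is 315 mm.

The stool's +x face and the open box's −x face are both at x = 315 mm.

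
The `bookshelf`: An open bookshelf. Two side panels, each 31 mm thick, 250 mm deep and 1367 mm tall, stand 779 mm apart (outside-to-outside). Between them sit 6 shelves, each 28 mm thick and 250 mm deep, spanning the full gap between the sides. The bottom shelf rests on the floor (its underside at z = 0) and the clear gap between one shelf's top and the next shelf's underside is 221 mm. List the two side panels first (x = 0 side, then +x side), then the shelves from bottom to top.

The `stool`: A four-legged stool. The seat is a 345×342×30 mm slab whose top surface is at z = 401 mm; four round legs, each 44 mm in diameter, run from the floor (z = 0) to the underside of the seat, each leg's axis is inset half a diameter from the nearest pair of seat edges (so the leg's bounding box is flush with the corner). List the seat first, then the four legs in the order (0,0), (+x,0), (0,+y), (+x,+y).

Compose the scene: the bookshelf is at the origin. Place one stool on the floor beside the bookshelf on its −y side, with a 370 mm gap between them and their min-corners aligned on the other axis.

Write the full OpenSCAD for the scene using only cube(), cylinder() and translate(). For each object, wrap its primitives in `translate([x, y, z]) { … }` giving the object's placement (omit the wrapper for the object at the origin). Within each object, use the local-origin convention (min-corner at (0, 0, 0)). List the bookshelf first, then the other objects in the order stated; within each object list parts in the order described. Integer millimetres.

cube([31, 250, 1367]);
translate([748, 0, 0]) cube([31, 250, 1367]);
translate([31, 0, 0]) cube([717, 250, 28]);
translate([31, 0, 249]) cube([717, 250, 28]);
translate([31, 0, 498]) cube([717, 250, 28]);
translate([31, 0, 747]) cube([717, 250, 28]);
translate([31, 0, 996]) cube([717, 250, 28]);
translate([31, 0, 1245]) cube([717, 250, 28]);
translate([0, -712, 0]) {
  translate([0, 0, 371]) cube([345, 342, 30]);
  translate([22, 22, 0]) cylinder(h = 371, r = 22);
  translate([323, 22, 0]) cylinder(h = 371, r = 22);
  translate([22, 320, 0]) cylinder(h = 371, r = 22);
  translate([323, 320, 0]) cylinder(h = 371, r = 22);
}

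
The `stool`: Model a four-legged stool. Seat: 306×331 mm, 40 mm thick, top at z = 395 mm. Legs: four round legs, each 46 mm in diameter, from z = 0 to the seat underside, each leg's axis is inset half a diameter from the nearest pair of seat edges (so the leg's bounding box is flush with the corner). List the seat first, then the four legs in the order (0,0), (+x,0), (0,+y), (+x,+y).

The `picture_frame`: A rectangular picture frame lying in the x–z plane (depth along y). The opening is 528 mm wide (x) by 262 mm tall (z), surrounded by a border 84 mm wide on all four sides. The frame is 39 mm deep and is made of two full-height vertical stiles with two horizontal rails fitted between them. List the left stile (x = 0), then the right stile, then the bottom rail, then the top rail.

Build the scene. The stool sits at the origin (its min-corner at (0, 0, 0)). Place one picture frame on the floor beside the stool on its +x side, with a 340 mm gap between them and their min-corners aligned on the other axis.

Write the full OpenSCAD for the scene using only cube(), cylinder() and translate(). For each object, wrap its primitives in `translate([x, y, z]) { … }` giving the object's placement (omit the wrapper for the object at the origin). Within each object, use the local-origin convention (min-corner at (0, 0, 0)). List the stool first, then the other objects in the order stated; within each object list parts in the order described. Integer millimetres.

translate([0, 0, 355]) cube([306, 331, 40]);
translate([23, 23, 0]) cylinder(h = 355, r = 23);
translate([283, 23, 0]) cylinder(h = 355, r = 23);
translate([23, 308, 0]) cylinder(h = 355, r = 23);
translate([283, 308, 0]) cylinder(h = 355, r = 23);
translate([646, 0, 0]) {
  cube([84, 39, 430]);
  translate([612, 0, 0]) cube([84, 39, 430]);
  translate([84, 0, 0]) cube([528, 39, 84]);
  translate([84, 0, 346]) cube([528, 39, 84]);
}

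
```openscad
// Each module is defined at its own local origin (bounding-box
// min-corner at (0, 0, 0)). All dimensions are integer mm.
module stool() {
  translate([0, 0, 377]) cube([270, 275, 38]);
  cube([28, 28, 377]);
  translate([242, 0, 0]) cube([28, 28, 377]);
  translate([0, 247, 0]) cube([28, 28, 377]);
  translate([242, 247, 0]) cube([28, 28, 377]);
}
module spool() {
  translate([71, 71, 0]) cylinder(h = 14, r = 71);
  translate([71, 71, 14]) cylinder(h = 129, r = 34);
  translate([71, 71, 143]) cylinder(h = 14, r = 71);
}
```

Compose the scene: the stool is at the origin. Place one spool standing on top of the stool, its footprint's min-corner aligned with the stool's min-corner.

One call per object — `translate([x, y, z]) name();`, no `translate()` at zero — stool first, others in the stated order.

stool();
translate([0, 0, 415]) spool();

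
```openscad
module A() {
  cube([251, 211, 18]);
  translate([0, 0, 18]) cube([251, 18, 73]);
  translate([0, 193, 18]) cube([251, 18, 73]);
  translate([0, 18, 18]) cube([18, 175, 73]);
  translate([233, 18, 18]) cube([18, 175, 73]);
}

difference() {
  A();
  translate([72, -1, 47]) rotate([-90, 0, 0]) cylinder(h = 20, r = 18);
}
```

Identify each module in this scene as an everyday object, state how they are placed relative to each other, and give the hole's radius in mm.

A is an open box. The open box has a circular hole through its front wall. The hole's radius is 18 mm.

The subtracted cylinder has r = 18 mm.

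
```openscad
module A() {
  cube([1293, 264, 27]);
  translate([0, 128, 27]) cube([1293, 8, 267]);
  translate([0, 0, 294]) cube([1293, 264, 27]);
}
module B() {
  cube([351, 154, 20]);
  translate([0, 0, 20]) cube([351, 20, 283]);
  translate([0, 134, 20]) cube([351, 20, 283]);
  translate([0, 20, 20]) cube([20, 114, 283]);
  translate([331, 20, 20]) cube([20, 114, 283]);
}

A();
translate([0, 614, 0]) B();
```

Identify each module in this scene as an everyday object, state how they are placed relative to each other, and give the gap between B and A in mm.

A is an I-beam. B is an open box. The open box is on the floor beside the I-beam on its +y side. The gap between the open box and the I-beam is 350 mm.

The open box's nearest face is 350 mm from the I-beam's +y face.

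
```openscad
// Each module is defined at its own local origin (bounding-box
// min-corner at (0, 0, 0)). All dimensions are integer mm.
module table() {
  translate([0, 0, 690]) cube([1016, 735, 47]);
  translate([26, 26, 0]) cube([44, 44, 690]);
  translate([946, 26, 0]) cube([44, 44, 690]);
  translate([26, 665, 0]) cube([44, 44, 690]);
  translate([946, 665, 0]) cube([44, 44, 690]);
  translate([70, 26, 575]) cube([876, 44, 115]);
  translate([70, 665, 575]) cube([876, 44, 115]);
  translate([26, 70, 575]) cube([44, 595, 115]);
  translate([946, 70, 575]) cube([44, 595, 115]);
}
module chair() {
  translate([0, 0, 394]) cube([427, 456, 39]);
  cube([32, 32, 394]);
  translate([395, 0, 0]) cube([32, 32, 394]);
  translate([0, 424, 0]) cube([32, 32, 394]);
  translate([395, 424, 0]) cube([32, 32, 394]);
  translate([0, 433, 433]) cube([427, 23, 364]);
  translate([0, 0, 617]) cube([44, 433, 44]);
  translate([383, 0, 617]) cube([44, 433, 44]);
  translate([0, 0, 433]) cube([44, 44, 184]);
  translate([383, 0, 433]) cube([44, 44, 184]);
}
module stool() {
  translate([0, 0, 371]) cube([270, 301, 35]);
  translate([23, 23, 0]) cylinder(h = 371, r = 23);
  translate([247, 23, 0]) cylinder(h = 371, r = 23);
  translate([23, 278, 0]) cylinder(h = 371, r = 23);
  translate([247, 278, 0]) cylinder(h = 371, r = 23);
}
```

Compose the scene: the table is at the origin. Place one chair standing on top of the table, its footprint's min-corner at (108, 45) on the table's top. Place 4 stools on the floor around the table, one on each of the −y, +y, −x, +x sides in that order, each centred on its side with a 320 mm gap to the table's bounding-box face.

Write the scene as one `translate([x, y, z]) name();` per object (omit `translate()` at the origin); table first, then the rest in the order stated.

table();
translate([108, 45, 737]) chair();
translate([373, -621, 0]) stool();
translate([373, 1055, 0]) stool();
translate([-590, 217, 0]) stool();
translate([1336, 217, 0]) stool();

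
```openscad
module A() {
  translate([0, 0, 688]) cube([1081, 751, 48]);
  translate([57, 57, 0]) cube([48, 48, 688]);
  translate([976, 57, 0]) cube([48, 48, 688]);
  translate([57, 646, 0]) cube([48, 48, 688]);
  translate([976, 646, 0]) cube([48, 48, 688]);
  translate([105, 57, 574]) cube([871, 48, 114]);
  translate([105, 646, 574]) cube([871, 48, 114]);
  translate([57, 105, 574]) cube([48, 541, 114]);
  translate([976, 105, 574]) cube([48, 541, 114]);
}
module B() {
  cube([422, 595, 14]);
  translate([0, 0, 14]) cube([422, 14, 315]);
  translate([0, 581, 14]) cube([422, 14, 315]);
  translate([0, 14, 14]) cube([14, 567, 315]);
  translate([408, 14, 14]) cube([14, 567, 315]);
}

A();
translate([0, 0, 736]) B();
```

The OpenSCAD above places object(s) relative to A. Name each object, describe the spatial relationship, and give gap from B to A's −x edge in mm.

The open box's min-x is at 0; the table's min-x is 0; gap = 0 mm.

A is a table. B is an open box. The open box is on top of the table. The gap from the open box to the table's −x edge is 0 mm.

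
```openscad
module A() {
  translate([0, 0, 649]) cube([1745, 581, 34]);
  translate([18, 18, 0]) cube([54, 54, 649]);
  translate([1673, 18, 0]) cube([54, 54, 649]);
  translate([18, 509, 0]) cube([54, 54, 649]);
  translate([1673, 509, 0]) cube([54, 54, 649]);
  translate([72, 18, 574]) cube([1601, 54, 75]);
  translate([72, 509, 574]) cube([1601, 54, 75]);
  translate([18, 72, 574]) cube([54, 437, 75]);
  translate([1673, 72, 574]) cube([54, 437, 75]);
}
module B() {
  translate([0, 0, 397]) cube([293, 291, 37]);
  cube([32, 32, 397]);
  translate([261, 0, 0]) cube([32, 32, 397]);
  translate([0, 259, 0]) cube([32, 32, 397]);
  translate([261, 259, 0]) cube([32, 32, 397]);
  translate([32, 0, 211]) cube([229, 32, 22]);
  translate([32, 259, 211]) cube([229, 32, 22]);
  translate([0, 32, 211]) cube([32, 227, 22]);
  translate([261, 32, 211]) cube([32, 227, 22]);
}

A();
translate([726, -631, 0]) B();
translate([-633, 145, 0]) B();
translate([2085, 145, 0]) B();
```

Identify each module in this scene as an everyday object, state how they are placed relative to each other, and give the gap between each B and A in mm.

A is a table. B is a stool. Three stools sit around the table at the −y, −x, +x sides. The gap between each stool and the table is 340 mm.

Each stool's nearest face is 340 mm from the table's bounding box.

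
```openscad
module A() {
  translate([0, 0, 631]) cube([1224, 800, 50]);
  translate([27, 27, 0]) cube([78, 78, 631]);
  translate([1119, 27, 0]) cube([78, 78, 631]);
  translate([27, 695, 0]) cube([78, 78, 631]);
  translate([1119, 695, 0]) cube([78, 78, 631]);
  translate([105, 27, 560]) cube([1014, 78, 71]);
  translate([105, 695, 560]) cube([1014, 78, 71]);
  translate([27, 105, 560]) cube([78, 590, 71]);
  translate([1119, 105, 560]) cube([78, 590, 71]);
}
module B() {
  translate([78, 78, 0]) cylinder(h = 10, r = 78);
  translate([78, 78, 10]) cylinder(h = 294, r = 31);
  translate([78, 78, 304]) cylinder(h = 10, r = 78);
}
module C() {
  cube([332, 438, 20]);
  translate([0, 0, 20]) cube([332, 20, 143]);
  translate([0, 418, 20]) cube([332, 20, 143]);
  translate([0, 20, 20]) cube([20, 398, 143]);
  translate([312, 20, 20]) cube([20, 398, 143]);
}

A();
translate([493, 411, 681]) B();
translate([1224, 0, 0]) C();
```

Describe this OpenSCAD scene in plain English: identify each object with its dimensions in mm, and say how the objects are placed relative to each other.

A is a rectangular dining table. The top is 1224×800×50 mm with its upper surface at z = 681 mm. It stands on four 78×78 mm square legs, each inset 27 mm from the nearest pair of top edges, running from the floor to the underside of the top. Four apron rails, 78 mm thick and 71 mm tall, run between adjacent legs with their top edges flush with the underside of the top and their outer faces flush with the legs' outer faces.

B is a spool: two coaxial disc flanges of radius 78 mm and thickness 10 mm, joined by a core cylinder of radius 31 mm and height 294 mm. The lower flange rests on z = 0 and the three cylinders share a vertical axis.

C is an open-topped rectangular box: outside dimensions 332×438×163 mm, with a uniform wall and base thickness of 20 mm. The base is a full 332×438 slab on the floor; four walls sit on top of the base. The front and back walls (the −y and +y sides) span the full width; the two side walls fit between them.

The spool is on top of the table. The open box is against the table's +x side, with their −y faces flush.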